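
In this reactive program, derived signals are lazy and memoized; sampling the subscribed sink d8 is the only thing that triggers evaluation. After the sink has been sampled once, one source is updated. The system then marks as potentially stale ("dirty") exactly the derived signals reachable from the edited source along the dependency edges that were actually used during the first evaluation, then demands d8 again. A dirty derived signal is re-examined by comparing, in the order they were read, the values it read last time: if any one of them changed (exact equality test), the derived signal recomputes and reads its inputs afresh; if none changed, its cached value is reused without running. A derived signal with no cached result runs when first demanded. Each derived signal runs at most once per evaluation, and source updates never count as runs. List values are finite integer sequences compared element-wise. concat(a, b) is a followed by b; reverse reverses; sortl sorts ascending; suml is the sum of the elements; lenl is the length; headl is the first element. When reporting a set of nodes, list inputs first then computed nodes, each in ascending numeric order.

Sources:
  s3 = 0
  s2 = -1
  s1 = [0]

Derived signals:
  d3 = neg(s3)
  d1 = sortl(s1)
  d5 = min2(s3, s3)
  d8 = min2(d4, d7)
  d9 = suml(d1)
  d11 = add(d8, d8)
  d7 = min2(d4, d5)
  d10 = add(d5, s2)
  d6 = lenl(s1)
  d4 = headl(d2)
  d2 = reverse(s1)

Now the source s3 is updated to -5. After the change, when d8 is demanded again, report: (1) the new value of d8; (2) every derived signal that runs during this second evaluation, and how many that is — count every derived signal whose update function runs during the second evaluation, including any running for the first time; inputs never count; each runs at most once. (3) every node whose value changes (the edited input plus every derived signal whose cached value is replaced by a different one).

Demanding d8 again yields -5.
3 derived signals run: d5, d7, d8.
The nodes whose values change: s3, d5, d7, d8.

First demand of the output computes:
  d2 = reverse([0]) = [0]
  d4 = headl([0]) = 0
  d5 = min2(0, 0) = 0
  d7 = min2(0, 0) = 0
  d8 = min2(0, 0) = 0

After the edit, cleaning proceeds:
  d5: a read changed (s3 0->-5; s3 0->-5) — executes, giving -5.
  d7: a read changed (d5 0->-5) — executes, giving -5.
  d8: a read changed (d7 0->-5) — executes, giving -5.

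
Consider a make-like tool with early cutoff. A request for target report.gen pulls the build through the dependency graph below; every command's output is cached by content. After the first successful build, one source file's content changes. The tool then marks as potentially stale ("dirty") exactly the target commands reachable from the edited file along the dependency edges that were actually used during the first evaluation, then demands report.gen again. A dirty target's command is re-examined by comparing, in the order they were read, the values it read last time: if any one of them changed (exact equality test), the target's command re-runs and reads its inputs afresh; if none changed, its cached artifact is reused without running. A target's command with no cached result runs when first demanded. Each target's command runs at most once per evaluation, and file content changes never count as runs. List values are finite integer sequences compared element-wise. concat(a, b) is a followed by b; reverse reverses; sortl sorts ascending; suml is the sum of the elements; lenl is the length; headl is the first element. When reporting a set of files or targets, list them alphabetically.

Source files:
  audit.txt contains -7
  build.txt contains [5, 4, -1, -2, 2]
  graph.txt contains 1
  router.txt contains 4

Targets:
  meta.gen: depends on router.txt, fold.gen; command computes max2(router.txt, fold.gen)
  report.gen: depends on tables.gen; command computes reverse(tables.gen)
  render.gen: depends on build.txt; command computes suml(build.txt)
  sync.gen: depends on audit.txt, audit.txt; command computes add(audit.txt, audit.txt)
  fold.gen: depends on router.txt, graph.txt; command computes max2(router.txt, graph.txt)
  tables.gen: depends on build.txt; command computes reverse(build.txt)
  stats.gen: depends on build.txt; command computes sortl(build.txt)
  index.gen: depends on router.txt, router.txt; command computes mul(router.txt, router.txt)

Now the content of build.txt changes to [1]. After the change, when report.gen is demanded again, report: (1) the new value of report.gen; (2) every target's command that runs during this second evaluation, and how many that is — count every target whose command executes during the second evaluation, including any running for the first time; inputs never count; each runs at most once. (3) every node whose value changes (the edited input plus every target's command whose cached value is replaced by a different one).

First demand of the output computes:
  tables.gen = reverse([5, 4, -1, -2, 2]) = [2, -2, -1, 4, 5]
  report.gen = reverse([2, -2, -1, 4, 5]) = [5, 4, -1, -2, 2]

After the edit, cleaning proceeds:
  tables.gen: a read changed (build.txt [5, 4, -1, -2, 2]->[1]) — executes, giving [1].
  report.gen: a read changed (tables.gen [2, -2, -1, 4, 5]->[1]) — executes, giving [1].

Demanding report.gen again yields [1].
2 target commands run: report.gen, tables.gen.
The nodes whose values change: build.txt, report.gen, tables.gen.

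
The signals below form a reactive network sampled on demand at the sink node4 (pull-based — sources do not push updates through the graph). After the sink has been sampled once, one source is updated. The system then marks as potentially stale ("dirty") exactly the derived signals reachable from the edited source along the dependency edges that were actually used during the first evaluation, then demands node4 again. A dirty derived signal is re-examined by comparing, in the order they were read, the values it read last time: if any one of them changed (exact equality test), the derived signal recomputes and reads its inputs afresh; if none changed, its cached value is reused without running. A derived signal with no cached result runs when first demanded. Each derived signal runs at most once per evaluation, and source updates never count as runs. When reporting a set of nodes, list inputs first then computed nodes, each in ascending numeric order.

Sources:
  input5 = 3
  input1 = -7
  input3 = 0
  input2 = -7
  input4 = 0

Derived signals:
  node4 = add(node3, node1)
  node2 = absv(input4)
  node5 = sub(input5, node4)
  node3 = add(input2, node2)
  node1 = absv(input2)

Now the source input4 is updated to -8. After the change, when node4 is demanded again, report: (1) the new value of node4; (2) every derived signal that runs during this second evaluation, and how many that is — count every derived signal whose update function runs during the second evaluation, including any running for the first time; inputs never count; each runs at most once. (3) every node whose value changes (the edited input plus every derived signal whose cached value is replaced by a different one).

Initial pass — values computed on the first demand:
  node1 = absv(-7) = 7
  node2 = absv(0) = 0
  node3 = add(-7, 0) = -7
  node4 = add(-7, 7) = 0

Second demand — change propagation:
  node2: re-runs because input4 0->-8; new result 8.
  node3: re-runs because node2 0->8; new result 1.
  node4: re-runs because node3 -7->1; new result 8.

node4 now evaluates to 8.
Run set: node2, node3, node4 (3 run).
Changed values: input4, node2, node3, node4.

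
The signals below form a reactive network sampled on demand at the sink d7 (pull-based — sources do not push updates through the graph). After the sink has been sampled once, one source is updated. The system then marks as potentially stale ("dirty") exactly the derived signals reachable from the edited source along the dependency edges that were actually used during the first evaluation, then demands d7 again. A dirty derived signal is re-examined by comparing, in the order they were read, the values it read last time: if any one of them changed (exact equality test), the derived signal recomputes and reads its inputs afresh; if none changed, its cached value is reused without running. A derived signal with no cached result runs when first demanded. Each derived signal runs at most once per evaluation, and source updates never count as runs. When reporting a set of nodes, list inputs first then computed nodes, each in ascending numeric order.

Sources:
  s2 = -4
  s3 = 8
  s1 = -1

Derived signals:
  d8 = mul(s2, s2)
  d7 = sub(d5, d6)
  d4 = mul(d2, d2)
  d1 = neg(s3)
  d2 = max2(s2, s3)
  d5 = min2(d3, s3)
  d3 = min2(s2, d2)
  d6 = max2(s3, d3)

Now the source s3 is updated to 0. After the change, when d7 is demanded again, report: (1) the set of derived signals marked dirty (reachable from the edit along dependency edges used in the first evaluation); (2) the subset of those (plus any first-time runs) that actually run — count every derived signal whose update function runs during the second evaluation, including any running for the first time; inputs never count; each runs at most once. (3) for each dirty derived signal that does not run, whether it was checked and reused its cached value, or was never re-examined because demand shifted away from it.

Dirty set: d2, d3, d5, d6, d7.
Run set: d2, d3, d5, d6, d7 (5 run).
All dirty derived signals ended up running.

Initial pass — values computed on the first demand:
  d2 = max2(-4, 8) = 8
  d3 = min2(-4, 8) = -4
  d5 = min2(-4, 8) = -4
  d6 = max2(8, -4) = 8
  d7 = sub(-4, 8) = -12

Second demand — change propagation:
  d2: re-runs because s3 8->0; new result 0.
  d3: re-runs because d2 8->0; new result -4 (unchanged).
  d5: re-runs because s3 8->0; new result -4 (unchanged).
  d6: re-runs because s3 8->0; new result 0.
  d7: re-runs because d6 8->0; new result -4.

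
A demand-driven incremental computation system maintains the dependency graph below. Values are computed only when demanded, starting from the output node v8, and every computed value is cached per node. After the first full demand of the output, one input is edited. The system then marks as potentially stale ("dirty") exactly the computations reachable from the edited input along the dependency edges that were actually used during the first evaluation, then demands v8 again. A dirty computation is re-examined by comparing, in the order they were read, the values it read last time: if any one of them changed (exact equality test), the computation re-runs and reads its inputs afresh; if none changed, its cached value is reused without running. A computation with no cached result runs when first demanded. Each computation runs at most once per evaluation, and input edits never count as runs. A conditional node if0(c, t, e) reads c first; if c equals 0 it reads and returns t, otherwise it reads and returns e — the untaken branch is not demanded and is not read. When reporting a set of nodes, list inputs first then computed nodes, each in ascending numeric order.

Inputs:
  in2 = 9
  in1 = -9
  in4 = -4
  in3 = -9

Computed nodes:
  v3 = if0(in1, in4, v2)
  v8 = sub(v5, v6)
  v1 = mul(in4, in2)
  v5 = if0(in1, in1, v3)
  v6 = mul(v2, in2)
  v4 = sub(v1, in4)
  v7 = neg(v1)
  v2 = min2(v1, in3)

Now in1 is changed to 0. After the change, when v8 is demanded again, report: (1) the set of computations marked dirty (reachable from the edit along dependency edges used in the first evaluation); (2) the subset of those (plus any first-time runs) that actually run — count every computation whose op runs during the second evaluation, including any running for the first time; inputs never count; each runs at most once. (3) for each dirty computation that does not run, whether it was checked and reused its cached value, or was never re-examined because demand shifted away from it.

First evaluation (everything demanded from the output):
  v1 = mul(-4, 9) = -36
  v2 = min2(-36, -9) = -36
  v3 = if0(in1=-9 -> else branch v2) = -36
  v5 = if0(in1=-9 -> else branch v3) = -36
  v6 = mul(-36, 9) = -324
  v8 = sub(-36, -324) = 288

Propagation after the edit:
  v3: marked dirty but never re-examined — demand shifted away from it.
  v5: runs — in1 -9->0; result 0.
  v8: runs — v5 -36->0; result 324.

Key observation: a condition flipped, so demand moved to the other branch — v3 is never re-examined.

Marked dirty: v3, v5, v8.
Computations that run: v5, v8 — 2 in total.
Never re-examined (demand shifted away): v3.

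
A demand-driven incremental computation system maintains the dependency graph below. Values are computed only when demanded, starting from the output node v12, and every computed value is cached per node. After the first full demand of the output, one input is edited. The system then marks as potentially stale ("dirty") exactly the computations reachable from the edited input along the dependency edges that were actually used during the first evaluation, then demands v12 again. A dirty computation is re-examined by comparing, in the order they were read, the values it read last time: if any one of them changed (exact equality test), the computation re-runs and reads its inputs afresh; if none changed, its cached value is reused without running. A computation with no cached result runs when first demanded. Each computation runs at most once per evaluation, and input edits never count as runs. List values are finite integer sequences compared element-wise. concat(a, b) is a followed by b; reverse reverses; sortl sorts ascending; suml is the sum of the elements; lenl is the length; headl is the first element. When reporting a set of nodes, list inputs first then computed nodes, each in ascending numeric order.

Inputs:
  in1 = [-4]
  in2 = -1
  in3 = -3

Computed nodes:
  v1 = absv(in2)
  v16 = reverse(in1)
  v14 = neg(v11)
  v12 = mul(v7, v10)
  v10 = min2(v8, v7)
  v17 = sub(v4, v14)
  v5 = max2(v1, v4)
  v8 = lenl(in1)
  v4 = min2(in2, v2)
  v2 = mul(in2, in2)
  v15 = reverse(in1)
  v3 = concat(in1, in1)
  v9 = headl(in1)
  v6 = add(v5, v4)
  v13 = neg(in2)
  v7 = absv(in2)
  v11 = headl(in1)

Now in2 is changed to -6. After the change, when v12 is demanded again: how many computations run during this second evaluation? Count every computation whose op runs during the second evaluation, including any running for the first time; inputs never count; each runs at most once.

Computations that run: v7, v10, v12 — 3 in total.

First evaluation (everything demanded from the output):
  v7 = absv(-1) = 1
  v8 = lenl([-4]) = 1
  v10 = min2(1, 1) = 1
  v12 = mul(1, 1) = 1

Propagation after the edit:
  v7: runs — in2 -1->-6; result 6.
  v10: runs — v7 1->6; result 1 (same value as before).
  v12: runs — v7 1->6; result 6.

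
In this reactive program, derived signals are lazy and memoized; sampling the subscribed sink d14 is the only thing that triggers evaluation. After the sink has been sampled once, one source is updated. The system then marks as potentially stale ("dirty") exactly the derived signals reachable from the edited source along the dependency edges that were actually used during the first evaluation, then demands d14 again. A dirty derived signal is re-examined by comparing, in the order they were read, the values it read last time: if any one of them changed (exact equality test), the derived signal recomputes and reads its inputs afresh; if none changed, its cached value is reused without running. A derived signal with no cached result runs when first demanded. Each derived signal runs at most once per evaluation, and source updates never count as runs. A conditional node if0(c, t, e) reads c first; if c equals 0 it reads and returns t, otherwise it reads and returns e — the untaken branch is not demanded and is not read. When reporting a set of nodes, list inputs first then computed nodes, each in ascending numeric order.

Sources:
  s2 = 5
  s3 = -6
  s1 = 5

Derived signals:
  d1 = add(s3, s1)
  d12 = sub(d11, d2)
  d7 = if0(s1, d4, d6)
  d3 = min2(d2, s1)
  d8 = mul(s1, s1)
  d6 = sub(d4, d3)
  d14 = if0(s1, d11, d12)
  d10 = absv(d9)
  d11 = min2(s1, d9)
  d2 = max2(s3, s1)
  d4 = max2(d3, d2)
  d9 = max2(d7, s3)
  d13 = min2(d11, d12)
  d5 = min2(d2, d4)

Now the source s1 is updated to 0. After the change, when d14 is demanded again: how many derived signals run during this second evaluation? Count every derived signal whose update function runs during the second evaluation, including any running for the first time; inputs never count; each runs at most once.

6 derived signals run: d2, d3, d4, d7, d11, d14.
Note the branch switch — demand abandons d6, d12, which are never re-examined.

First demand of the output computes:
  d2 = max2(-6, 5) = 5
  d3 = min2(5, 5) = 5
  d4 = max2(5, 5) = 5
  d6 = sub(5, 5) = 0
  d7 = if0(s1=5 -> else branch d6) = 0
  d9 = max2(0, -6) = 0
  d11 = min2(5, 0) = 0
  d12 = sub(0, 5) = -5
  d14 = if0(s1=5 -> else branch d12) = -5

After the edit, cleaning proceeds:
  d2: a read changed (s1 5->0) — executes, giving 0.
  d3: a read changed (d2 5->0; s1 5->0) — executes, giving 0.
  d4: a read changed (d3 5->0; d2 5->0) — executes, giving 0.
  d6: stays stale; no demand reaches it after the flip.
  d7: a read changed (s1 5->0) — executes, giving 0 — identical to its old value.
  d9: dirty, but its reads are unchanged (d7 unchanged, s3 unchanged); cached 0 stands.
  d11: a read changed (s1 5->0) — executes, giving 0 — identical to its old value.
  d12: stays stale; no demand reaches it after the flip.
  d14: a read changed (s1 5->0) — executes, giving 0.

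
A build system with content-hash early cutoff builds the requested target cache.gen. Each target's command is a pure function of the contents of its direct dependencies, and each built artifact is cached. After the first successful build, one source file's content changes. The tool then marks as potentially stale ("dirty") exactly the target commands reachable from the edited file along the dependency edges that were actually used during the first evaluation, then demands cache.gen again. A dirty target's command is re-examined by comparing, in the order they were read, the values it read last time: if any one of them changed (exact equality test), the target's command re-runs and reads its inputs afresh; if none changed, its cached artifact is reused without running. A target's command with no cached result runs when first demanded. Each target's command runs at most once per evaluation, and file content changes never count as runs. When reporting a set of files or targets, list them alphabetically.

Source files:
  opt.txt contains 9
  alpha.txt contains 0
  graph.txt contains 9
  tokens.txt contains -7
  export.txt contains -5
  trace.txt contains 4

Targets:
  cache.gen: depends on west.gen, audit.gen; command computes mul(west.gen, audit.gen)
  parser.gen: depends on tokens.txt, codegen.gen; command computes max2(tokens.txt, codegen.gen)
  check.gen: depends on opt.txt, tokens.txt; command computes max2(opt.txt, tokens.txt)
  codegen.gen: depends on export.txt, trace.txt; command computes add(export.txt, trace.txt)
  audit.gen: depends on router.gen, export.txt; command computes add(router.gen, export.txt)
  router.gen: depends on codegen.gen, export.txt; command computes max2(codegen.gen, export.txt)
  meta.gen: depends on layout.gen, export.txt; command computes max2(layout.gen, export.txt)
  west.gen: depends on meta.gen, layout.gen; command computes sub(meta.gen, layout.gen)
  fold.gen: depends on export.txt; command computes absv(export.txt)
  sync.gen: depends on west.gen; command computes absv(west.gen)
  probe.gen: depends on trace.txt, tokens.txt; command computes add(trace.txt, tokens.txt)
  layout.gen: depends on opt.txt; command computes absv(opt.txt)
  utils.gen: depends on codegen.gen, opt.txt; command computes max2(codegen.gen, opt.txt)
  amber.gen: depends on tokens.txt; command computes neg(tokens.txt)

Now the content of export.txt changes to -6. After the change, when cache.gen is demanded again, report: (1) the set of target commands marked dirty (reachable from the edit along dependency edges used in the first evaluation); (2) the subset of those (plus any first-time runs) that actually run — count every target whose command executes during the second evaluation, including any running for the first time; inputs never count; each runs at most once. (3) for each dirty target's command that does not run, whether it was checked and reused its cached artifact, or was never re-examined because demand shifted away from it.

Marked dirty: audit.gen, cache.gen, codegen.gen, meta.gen, router.gen, west.gen.
Target commands that run: audit.gen, cache.gen, codegen.gen, meta.gen, router.gen — 5 in total.
Checked but reused from cache: west.gen.
Key observation: the cutoff stops propagation at west.gen — its inputs' values are unchanged, so it reuses its cache.

First evaluation (everything demanded from the output):
  codegen.gen = add(-5, 4) = -1
  layout.gen = absv(9) = 9
  meta.gen = max2(9, -5) = 9
  router.gen = max2(-1, -5) = -1
  audit.gen = add(-1, -5) = -6
  west.gen = sub(9, 9) = 0
  cache.gen = mul(0, -6) = 0

Propagation after the edit:
  codegen.gen: runs — export.txt -5->-6; result -2.
  meta.gen: runs — export.txt -5->-6; result 9 (same value as before).
  router.gen: runs — codegen.gen -1->-2; export.txt -5->-6; result -2.
  audit.gen: runs — router.gen -1->-2; export.txt -5->-6; result -8.
  west.gen: checked — values it read are unchanged (meta.gen unchanged, layout.gen unchanged); reused cached 0 without running.
  cache.gen: runs — audit.gen -6->-8; result 0 (same value as before).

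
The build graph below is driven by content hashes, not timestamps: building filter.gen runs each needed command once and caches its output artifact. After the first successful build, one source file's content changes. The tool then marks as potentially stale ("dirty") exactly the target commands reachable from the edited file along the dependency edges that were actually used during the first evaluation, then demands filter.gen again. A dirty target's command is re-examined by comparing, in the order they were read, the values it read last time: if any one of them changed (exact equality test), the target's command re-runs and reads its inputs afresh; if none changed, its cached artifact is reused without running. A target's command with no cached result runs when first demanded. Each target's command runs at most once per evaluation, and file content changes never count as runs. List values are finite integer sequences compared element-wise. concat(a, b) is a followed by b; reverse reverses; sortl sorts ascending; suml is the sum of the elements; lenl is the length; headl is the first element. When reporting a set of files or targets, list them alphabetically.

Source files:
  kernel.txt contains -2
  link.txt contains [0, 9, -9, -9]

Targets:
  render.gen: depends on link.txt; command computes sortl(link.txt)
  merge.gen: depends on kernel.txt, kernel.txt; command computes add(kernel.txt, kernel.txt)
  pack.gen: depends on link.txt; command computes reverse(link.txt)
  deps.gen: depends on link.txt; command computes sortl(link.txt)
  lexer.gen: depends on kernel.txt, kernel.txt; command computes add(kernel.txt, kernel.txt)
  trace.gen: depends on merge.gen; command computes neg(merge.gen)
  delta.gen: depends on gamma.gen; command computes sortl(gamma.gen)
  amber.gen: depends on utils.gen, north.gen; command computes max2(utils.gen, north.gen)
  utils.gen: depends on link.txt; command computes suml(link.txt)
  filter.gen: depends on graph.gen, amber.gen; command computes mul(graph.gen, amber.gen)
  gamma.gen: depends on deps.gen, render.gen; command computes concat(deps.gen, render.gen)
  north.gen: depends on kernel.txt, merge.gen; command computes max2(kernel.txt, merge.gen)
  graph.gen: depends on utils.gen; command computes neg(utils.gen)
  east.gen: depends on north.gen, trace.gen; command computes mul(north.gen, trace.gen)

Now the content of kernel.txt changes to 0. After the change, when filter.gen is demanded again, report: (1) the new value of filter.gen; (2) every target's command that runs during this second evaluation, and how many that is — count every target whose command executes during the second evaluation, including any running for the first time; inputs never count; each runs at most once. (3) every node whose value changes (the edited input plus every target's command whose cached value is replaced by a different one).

filter.gen now evaluates to 0.
Run set: amber.gen, filter.gen, merge.gen, north.gen (4 run).
Changed values: amber.gen, filter.gen, kernel.txt, merge.gen, north.gen.

Initial pass — values computed on the first demand:
  merge.gen = add(-2, -2) = -4
  north.gen = max2(-2, -4) = -2
  utils.gen = suml([0, 9, -9, -9]) = -9
  amber.gen = max2(-9, -2) = -2
  graph.gen = neg(-9) = 9
  filter.gen = mul(9, -2) = -18

Second demand — change propagation:
  merge.gen: re-runs because kernel.txt -2->0; kernel.txt -2->0; new result 0.
  north.gen: re-runs because kernel.txt -2->0; merge.gen -4->0; new result 0.
  amber.gen: re-runs because north.gen -2->0; new result 0.
  filter.gen: re-runs because amber.gen -2->0; new result 0.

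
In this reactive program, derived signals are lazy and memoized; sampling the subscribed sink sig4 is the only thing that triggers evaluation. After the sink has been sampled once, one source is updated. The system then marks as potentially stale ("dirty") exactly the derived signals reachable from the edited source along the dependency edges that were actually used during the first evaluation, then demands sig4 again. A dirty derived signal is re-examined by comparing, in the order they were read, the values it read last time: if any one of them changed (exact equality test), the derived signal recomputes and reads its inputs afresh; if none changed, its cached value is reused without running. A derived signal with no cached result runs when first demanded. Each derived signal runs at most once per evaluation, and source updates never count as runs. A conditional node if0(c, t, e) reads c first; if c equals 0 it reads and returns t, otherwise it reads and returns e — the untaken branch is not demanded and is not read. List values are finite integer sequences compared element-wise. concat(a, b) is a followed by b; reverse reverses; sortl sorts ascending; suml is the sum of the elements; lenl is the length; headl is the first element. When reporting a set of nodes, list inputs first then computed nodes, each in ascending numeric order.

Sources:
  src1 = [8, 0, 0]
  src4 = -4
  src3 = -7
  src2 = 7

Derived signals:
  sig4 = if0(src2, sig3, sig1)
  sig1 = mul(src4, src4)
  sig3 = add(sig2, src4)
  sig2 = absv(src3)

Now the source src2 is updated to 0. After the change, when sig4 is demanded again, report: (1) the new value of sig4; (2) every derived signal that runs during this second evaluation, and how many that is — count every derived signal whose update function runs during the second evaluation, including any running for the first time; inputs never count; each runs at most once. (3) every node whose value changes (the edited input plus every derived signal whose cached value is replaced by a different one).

Demanding sig4 again yields 3.
3 derived signals run: sig2, sig3, sig4.
The nodes whose values change: src2, sig4.
Note the branch switch — sig2, sig3 had no cache and run now for the first time.

First demand of the output computes:
  sig1 = mul(-4, -4) = 16
  sig4 = if0(src2=7 -> else branch sig1) = 16

After the edit, cleaning proceeds:
  sig2: had never run; runs now, result 7.
  sig3: had never run; runs now, result 3.
  sig4: a read changed (src2 7->0) — executes, giving 3.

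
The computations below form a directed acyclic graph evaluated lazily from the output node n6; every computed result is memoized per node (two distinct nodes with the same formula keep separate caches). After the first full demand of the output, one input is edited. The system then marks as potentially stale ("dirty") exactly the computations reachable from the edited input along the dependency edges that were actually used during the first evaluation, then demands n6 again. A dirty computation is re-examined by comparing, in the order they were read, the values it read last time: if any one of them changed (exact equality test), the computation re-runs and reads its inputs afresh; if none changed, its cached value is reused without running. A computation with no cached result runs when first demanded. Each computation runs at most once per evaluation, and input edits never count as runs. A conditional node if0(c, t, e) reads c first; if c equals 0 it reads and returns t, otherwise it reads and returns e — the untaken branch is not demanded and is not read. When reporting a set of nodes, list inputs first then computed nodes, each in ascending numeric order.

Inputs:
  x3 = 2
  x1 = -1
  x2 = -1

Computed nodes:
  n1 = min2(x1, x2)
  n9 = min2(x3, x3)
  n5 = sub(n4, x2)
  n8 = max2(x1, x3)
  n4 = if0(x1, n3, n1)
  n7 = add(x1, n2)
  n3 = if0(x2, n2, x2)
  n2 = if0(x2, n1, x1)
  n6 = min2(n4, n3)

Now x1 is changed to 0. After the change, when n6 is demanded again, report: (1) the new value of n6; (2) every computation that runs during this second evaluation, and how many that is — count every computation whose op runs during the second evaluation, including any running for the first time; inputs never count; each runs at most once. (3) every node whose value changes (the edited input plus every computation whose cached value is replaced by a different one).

Demanding n6 again yields -1.
1 computations run: n4.
The nodes whose values change: x1.
Note the branch switch — demand abandons n1, which is never re-examined.

First demand of the output computes:
  n1 = min2(-1, -1) = -1
  n3 = if0(x2=-1 -> else branch x2) = -1
  n4 = if0(x1=-1 -> else branch n1) = -1
  n6 = min2(-1, -1) = -1

After the edit, cleaning proceeds:
  n1: stays stale; no demand reaches it after the flip.
  n4: a read changed (x1 -1->0) — executes, giving -1 — identical to its old value.
  n6: dirty, but its reads are unchanged (n4 unchanged, n3 unchanged); cached -1 stands.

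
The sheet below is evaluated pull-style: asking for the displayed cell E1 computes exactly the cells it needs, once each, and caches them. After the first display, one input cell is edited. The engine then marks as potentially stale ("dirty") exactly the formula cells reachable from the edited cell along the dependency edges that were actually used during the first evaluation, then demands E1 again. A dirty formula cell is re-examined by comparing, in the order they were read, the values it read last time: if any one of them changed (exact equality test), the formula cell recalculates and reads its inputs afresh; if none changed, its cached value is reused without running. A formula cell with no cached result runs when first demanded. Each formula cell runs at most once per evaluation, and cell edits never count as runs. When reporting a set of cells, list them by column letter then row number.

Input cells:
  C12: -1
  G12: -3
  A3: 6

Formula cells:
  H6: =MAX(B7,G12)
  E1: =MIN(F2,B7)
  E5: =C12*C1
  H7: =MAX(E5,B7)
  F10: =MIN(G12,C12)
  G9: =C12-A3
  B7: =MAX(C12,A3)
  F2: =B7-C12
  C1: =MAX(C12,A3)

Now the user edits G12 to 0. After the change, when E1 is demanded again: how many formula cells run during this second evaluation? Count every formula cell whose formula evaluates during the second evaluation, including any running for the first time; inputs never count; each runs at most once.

0 formula cells run: none.
Note the shortcut — G12 feeds only undemanded nodes, so no recomputation happens.

First demand of the output computes:
  B7 = MAX(-1, 6) = 6
  F2 = 6 - -1 = 7
  E1 = MIN(7, 6) = 6

After the edit, cleaning proceeds:
  G12 only reaches undemanded nodes; the second demand re-runs nothing.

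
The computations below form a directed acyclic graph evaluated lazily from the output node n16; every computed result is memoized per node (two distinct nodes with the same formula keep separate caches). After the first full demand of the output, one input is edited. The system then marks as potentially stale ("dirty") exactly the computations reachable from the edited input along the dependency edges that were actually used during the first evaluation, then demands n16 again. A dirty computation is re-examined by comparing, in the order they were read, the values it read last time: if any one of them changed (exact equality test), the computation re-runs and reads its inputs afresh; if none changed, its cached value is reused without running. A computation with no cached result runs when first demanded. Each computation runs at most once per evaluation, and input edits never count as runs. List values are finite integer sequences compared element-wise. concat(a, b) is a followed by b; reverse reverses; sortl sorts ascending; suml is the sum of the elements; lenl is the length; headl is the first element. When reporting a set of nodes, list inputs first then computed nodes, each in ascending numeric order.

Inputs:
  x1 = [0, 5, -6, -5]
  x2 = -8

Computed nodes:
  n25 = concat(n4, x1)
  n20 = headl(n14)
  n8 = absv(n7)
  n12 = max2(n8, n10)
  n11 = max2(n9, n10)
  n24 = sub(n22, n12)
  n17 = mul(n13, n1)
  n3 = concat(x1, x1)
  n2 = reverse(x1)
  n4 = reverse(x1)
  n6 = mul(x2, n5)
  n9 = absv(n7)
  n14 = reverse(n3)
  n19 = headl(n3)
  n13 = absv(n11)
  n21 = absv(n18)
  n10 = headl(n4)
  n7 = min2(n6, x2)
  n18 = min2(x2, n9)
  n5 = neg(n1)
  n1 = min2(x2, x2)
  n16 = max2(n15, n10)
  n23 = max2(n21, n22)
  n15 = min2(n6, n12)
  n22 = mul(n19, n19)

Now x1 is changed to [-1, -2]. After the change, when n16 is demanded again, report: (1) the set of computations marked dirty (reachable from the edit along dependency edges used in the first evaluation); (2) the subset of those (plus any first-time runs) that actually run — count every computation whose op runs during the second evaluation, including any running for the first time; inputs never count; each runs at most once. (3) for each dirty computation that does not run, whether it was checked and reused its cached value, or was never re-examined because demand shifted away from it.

The edit dirties: n4, n10, n12, n15, n16.
4 computations run: n4, n10, n12, n16.
Cache hits after checking: n15.
Note where the cutoff bites: n15 is checked, finds nothing changed, and keeps its cache.

First demand of the output computes:
  n1 = min2(-8, -8) = -8
  n4 = reverse([0, 5, -6, -5]) = [-5, -6, 5, 0]
  n5 = neg(-8) = 8
  n6 = mul(-8, 8) = -64
  n7 = min2(-64, -8) = -64
  n8 = absv(-64) = 64
  n10 = headl([-5, -6, 5, 0]) = -5
  n12 = max2(64, -5) = 64
  n15 = min2(-64, 64) = -64
  n16 = max2(-64, -5) = -5

After the edit, cleaning proceeds:
  n4: a read changed (x1 [0, 5, -6, -5]->[-1, -2]) — executes, giving [-2, -1].
  n10: a read changed (n4 [-5, -6, 5, 0]->[-2, -1]) — executes, giving -2.
  n12: a read changed (n10 -5->-2) — executes, giving 64 — identical to its old value.
  n15: dirty, but its reads are unchanged (n6 unchanged, n12 unchanged); cached -64 stands.
  n16: a read changed (n10 -5->-2) — executes, giving -2.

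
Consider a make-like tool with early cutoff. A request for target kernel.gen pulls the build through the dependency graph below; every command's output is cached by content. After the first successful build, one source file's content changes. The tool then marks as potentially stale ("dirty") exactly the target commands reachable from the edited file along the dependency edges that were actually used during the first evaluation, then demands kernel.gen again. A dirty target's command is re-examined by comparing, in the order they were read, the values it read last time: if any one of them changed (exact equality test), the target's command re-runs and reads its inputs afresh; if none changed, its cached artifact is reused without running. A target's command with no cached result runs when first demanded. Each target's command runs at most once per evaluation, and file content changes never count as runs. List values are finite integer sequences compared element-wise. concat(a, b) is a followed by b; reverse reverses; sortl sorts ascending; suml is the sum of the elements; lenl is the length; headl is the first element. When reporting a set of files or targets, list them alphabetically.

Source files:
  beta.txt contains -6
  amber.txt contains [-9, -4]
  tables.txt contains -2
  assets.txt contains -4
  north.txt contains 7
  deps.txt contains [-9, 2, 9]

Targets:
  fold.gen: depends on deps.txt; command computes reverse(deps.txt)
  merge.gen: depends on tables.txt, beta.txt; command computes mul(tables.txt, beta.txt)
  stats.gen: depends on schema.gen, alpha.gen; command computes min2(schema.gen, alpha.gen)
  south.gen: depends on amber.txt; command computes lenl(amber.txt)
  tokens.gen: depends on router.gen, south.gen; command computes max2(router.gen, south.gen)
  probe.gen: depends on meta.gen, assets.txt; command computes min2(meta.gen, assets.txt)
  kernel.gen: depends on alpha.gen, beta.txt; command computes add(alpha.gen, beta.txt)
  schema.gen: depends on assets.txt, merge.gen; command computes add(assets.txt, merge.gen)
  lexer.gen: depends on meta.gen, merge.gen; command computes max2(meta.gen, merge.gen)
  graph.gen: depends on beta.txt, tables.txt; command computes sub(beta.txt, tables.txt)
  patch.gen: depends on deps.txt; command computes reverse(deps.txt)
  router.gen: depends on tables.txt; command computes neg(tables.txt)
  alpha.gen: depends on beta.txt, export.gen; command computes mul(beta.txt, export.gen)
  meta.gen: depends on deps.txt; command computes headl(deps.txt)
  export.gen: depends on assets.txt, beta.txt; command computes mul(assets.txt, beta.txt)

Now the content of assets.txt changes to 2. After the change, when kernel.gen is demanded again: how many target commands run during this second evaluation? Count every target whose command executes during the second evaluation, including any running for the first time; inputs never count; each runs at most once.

3 target commands run: alpha.gen, export.gen, kernel.gen.

First demand of the output computes:
  export.gen = mul(-4, -6) = 24
  alpha.gen = mul(-6, 24) = -144
  kernel.gen = add(-144, -6) = -150

After the edit, cleaning proceeds:
  export.gen: a read changed (assets.txt -4->2) — executes, giving -12.
  alpha.gen: a read changed (export.gen 24->-12) — executes, giving 72.
  kernel.gen: a read changed (alpha.gen -144->72) — executes, giving 66.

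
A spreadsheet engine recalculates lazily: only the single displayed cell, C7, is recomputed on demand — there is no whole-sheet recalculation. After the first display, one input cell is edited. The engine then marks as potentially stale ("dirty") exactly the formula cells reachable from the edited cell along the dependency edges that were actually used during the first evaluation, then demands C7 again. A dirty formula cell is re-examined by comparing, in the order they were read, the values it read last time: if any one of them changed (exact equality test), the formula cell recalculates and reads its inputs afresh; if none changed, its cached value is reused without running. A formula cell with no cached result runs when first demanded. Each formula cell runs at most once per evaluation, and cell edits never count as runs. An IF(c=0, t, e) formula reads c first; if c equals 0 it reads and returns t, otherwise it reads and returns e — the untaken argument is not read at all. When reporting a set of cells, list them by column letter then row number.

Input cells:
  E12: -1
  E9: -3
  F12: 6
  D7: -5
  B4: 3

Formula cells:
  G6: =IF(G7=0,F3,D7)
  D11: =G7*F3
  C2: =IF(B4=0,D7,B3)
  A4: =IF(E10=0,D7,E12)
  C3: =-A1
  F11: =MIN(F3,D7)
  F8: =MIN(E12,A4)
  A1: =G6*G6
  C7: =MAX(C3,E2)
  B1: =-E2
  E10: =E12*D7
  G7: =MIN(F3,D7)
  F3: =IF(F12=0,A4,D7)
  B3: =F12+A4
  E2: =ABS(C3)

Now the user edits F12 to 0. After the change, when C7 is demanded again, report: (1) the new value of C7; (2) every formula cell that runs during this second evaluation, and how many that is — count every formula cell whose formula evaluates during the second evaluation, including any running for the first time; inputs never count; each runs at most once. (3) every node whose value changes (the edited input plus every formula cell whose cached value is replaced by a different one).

New value of C7: 25.
Formula cells that run: A4, E10, F3, G7 — 4 in total.
Values that change: F3, F12.
Key observation: a condition flipped, so demand reaches new nodes — A4, E10 run for the first time.

First evaluation (everything demanded from the output):
  F3 = IF(F12=0: F12=6 -> else branch D7) = -5
  G7 = MIN(-5, -5) = -5
  G6 = IF(G7=0: G7=-5 -> else branch D7) = -5
  A1 = -5 * -5 = 25
  C3 = -(25) = -25
  E2 = ABS(-25) = 25
  C7 = MAX(-25, 25) = 25

Propagation after the edit:
  E10: demanded for the first time — runs, produces 5.
  A4: demanded for the first time — runs, produces -1.
  F3: runs — F12 6->0; result -1.
  G7: runs — F3 -5->-1; result -5 (same value as before).
  G6: checked — values it read are unchanged (G7 unchanged, D7 unchanged); reused cached -5 without running.
  A1: checked — values it read are unchanged (G6 unchanged, G6 unchanged); reused cached 25 without running.
  C3: checked — values it read are unchanged (A1 unchanged); reused cached -25 without running.
  E2: checked — values it read are unchanged (C3 unchanged); reused cached 25 without running.
  C7: checked — values it read are unchanged (C3 unchanged, E2 unchanged); reused cached 25 without running.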